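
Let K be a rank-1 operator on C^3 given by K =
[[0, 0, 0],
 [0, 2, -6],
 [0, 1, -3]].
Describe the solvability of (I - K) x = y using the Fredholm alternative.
(I - K) is invertible (det(I - K) = 2 ≠ 0), so for every y in C^3 the equation (I - K) x = y has a unique solution.

K has rank 1, so it is an outer product K = u v^T: every row of K is a multiple of one row vector. Reading off the entries, u = (0, 2, 1) and v = (0, 1, -3) (row i of K equals u_i·v^T). A rank-one matrix u v^T satisfies K u = u (v·u) and kills the (2)-dimensional subspace v^⊥, so its characteristic polynomial is lambda^2 (lambda - v·u) with v·u = tr K = -1. Hence the eigenvalues of I - K are 1 (multiplicity 2) and 1 - (-1) = 2, so det(I - K) = 2. (Direct check: I - K =
[[1, 0, 0],
 [0, -1, 6],
 [0, -1, 4]]
has determinant 2.) The finite-dimensional Fredholm alternative says: either (I - K) is invertible, or ker(I - K) ≠ {0} and then range(I - K) = ker((I - K)^*)^⊥, with dim ker(I - K) = dim ker((I - K)^*). Since det(I - K) ≠ 0, 1 is not an eigenvalue of K and ker(I - K) = {0}, so we are in the first case: for every y there is a unique x = (I - K)^(-1) y. Explicitly, by the Sherman–Morrison formula, (I - u v^T)^(-1) = I + u v^T/(1 - v·u), i.e. (I - K)^(-1) = I + K/(2).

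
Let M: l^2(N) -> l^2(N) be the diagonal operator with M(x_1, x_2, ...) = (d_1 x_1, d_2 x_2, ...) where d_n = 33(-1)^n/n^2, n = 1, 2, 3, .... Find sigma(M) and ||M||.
sigma(M) = {33(-1)^n/n^2 : n ≥ 1} ∪ {0}; ||M|| = 33

A bounded diagonal operator on l^2 with diagonal entries d_n has spectrum equal to the closure of {d_n : n ≥ 1}: every d_n is an eigenvalue (with eigenvector e_n), so {d_n} ⊂ sigma(M); the spectrum is closed, so its closure is too; and for lambda not in the closure, (M - lambda I) has bounded inverse (the diagonal entries 1/(d_n - lambda) are bounded). For our sequence d_n = 33(-1)^n/n^2, n = 1, 2, 3, ...:
  - {d_n} = {33(-1)^n/n^2 : n ≥ 1}; the only limit point is 0
  - closure = {33(-1)^n/n^2 : n ≥ 1} ∪ {0}
For the norm: a diagonal operator has ||M|| = sup_n |d_n|. Here |d_n| = 33/n^2 is decreasing, so sup_n |d_n| = |d_1| = 33. So ||M|| = 33.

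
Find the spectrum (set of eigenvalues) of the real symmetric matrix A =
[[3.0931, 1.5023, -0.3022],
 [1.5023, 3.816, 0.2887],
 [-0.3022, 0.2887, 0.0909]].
sigma(A) ≈ {0, 2, 5}

A is real symmetric, so its spectrum consists of real eigenvalues. Expanding the characteristic polynomial of the displayed matrix gives
  det(λ I - A) = p(λ) = λ^3 + (-7)λ^2 + (10)λ + (0).
Solving p(λ) = 0 yields eigenvalues ≈ 0, 2, 5. (A is shown rounded to 4 decimals, so these recover the underlying integer eigenvalues to within that precision.)
Verification: the trace of A = 7 equals the sum of eigenvalues 7, and det(A) ≈ -0.0007 matches the eigenvalue product 0.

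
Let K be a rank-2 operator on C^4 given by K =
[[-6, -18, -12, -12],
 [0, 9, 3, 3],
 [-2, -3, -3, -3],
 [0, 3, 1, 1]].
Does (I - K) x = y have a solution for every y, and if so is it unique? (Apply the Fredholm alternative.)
(I - K) is invertible (det(I - K) = -84 ≠ 0), so for every y in C^4 the equation (I - K) x = y has a unique solution.

K has rank 2 and factors as K = U V^T = u1 v1^T + u2 v2^T with u1 = (3, -3, 0, -1), v1 = (0, -3, -1, -1), u2 = (3, 0, 1, 0), v2 = (-2, -3, -3, -3) (multiplying out reproduces the displayed K). The nonzero eigenvalues of U V^T coincide with those of the 2 x 2 matrix G = V^T U = [[v1·u1, v1·u2], [v2·u1, v2·u2]] = [[10, -1], [6, -9]], and by the Sylvester determinant identity det(I_4 - U V^T) = det(I_2 - V^T U) = det([[-9, 1], [-6, 10]]) = (-9)(10) - (1)(-6) = -84. (Direct check: I - K =
[[7, 18, 12, 12],
 [0, -8, -3, -3],
 [2, 3, 4, 3],
 [0, -3, -1, 0]]
has determinant -84.) The finite-dimensional Fredholm alternative says: either (I - K) is invertible, or ker(I - K) ≠ {0} and then range(I - K) = ker((I - K)^*)^⊥, with dim ker(I - K) = dim ker((I - K)^*). Since det(I - K) ≠ 0, 1 is not an eigenvalue of K and ker(I - K) = {0}, so we are in the first case: for every y there is a unique x = (I - K)^(-1) y. (Explicitly, by the Woodbury identity, (I - U V^T)^(-1) = I + U (I_2 - G)^(-1) V^T.)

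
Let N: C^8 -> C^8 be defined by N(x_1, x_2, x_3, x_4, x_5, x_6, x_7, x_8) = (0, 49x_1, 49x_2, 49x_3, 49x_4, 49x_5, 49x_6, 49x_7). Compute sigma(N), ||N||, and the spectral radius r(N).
sigma(N) = {0}; ||N|| = 49; r(N) = 0. (N is nilpotent with N^8 = 0.)

On C^8, N is a strictly lower-triangular matrix with 49 on the subdiagonal and zeros elsewhere, so its characteristic polynomial is lambda^8 and every eigenvalue is 0: sigma(N) = {0}. For the operator norm, N e_i = 49e_{i+1} for i = 1, ..., 7 and N e_8 = 0, so the singular values of N are 49 (with multiplicity 7) and 0; hence ||N|| = 49. The spectral radius r(N) = max|lambda| = 0. Note ||N|| > r(N) — characteristic of non-normal nilpotent operators. Indeed N^8 = 0.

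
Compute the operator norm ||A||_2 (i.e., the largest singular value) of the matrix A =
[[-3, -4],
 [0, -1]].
||A||_2 = sqrt((26 + sqrt(640))/2) ≈ 5.0645 (= sqrt(largest eigenvalue of A^T A))

||A||_2 = sigma_max(A) = sqrt(lambda_max(A^T A)). Form the symmetric matrix M = A^T A =
[[9, 12],
 [12, 17]].
Its characteristic polynomial (trace, determinant of M give the coefficients) is
  p(λ) = det(λ I - M) = λ^2 - 26λ + 9.
For λ^2 - 26λ + 9 the discriminant is 640. It is nonnegative but not a perfect square, so the roots are real and irrational: λ = (26 ± sqrt(640))/2 ≈ 25.6491, 0.3509.
So the eigenvalues of A^T A are ≈ 0.3509, 25.6491 (all ≥ 0, as they must be for A^T A). The largest is λ_max = (26 + sqrt(640))/2 ≈ 25.6491, hence ||A||_2 = sqrt(λ_max) = sqrt((26 + sqrt(640))/2) ≈ 5.0645.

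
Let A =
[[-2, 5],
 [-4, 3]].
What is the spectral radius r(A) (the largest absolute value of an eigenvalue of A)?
r(A) = sqrt(14) ≈ 3.7417

The eigenvalues of A are the roots of its characteristic polynomial. With M = A (coefficients from the trace and determinant):
  p(λ) = det(λ I - M) = λ^2 - λ + 14.
For λ^2 - λ + 14 the discriminant is -55. It is negative, so the roots are the complex-conjugate pair λ = 1/2 ± (sqrt(55)/2) i ≈ 0.5 ± 3.7081i. For a conjugate pair the product of the roots equals the constant term, so |λ|^2 = 14 and |λ| = sqrt(14) ≈ 3.7417.
Thus the eigenvalues (to 4 decimals) are 0.5 ± 3.7081i (modulus 3.7417). The spectral radius is the largest modulus: r(A) = sqrt(14) ≈ 3.7417. (Cross-check: r(A) ≤ ||A||_2 ≈ 7.0772; equality holds whenever A is normal, though it can also hold for some non-normal A.)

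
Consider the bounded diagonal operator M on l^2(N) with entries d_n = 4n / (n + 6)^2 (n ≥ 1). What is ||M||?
||M|| = 1/6 (attained at n = 6)

For M diagonal, ||M|| = sup_n |d_n|. Treat f(x) = 4x / (x + 6)^2 for real x > 0. By the quotient rule, f'(x) = 4(6 - x)/(x + 6)^3, which is positive for x < 6 and negative for x > 6. So f has a unique maximum at x = 6, and since 6 is a positive integer, the supremum over n ≥ 1 is attained at n = 6: d_6 = 4·6/(6 + 6)^2 = 4·6/144 = 1/6. Hence ||M|| = 1/6.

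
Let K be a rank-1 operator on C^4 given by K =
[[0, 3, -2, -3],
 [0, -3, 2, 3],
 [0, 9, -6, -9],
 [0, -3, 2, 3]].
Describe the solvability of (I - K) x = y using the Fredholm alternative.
(I - K) is invertible (det(I - K) = 7 ≠ 0), so for every y in C^4 the equation (I - K) x = y has a unique solution.

K has rank 1, so it is an outer product K = u v^T: every row of K is a multiple of one row vector. Reading off the entries, u = (1, -1, 3, -1) and v = (0, 3, -2, -3) (row i of K equals u_i·v^T). A rank-one matrix u v^T satisfies K u = u (v·u) and kills the (3)-dimensional subspace v^⊥, so its characteristic polynomial is lambda^3 (lambda - v·u) with v·u = tr K = -6. Hence the eigenvalues of I - K are 1 (multiplicity 3) and 1 - (-6) = 7, so det(I - K) = 7. (Direct check: I - K =
[[1, -3, 2, 3],
 [0, 4, -2, -3],
 [0, -9, 7, 9],
 [0, 3, -2, -2]]
has determinant 7.) The finite-dimensional Fredholm alternative says: either (I - K) is invertible, or ker(I - K) ≠ {0} and then range(I - K) = ker((I - K)^*)^⊥, with dim ker(I - K) = dim ker((I - K)^*). Since det(I - K) ≠ 0, 1 is not an eigenvalue of K and ker(I - K) = {0}, so we are in the first case: for every y there is a unique x = (I - K)^(-1) y. Explicitly, by the Sherman–Morrison formula, (I - u v^T)^(-1) = I + u v^T/(1 - v·u), i.e. (I - K)^(-1) = I + K/(7).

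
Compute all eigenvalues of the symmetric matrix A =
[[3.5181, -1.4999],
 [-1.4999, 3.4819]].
sigma(A) ≈ {2, 5}

A is real symmetric, so its spectrum consists of real eigenvalues. Expanding the characteristic polynomial of the displayed matrix gives
  det(λ I - A) = p(λ) = λ^2 + (-7)λ + (10).
Solving p(λ) = 0 yields eigenvalues ≈ 2, 5. (A is shown rounded to 4 decimals, so these recover the underlying integer eigenvalues to within that precision.)
Verification: the trace of A = 7 equals the sum of eigenvalues 7, and det(A) ≈ 10.0000 matches the eigenvalue product 10.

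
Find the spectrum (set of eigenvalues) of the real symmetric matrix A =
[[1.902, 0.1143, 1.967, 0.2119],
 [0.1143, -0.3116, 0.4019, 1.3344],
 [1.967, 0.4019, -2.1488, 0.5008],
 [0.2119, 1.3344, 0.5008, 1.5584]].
sigma(A) ≈ {-3, -1, 2, 3}

A is real symmetric, so its spectrum consists of real eigenvalues. Expanding the characteristic polynomial of the displayed matrix gives
  det(λ I - A) = p(λ) = λ^4 + (-1)λ^3 + (-11)λ^2 + (9)λ + (18.0014).
Solving p(λ) = 0 yields eigenvalues ≈ -3, -1, 2, 3. (A is shown rounded to 4 decimals, so these recover the underlying integer eigenvalues to within that precision.)
Verification: the trace of A = 1 equals the sum of eigenvalues 1, and det(A) ≈ 18.0014 matches the eigenvalue product 18.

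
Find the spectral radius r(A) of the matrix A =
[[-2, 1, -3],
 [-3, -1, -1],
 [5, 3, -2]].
r(A) ≈ 5.2411

The eigenvalues of A are the roots of its characteristic polynomial. With M = A (coefficients from the trace, the sum of principal 2x2 minors, and det A):
  p(λ) = det(λ I - M) = λ^3 + 5λ^2 + 29λ + 9.
No integer candidate from the rational root theorem (±divisors of 9) is a root, so the roots are irrational. The cubic discriminant is Δ = -59728 < 0, so there is one real root and a complex-conjugate pair. p(-1) = -16 and p(0) = 9 have opposite signs, so a root lies in (-1, 0); Newton's method refines it to λ ≈ -0.3276. Dividing out (λ - (-0.3276)) leaves approximately λ^2 + 4.6724λ + 27.4691. For λ^2 + 4.6724λ + 27.4691 the discriminant is -88.0456. It is negative, so the remaining roots are the complex-conjugate pair λ ≈ -2.3362 ± 4.6916i. Their product equals the constant term, so |λ|^2 ≈ 27.4691 and |λ| ≈ 5.2411.
Thus the eigenvalues (to 4 decimals) are -0.3276 (modulus 0.3276); -2.3362 ± 4.6916i (modulus 5.2411). The spectral radius is the largest modulus: r(A) ≈ 5.2411. (Cross-check: r(A) ≤ ||A||_2 ≈ 6.7843; equality holds whenever A is normal, though it can also hold for some non-normal A.)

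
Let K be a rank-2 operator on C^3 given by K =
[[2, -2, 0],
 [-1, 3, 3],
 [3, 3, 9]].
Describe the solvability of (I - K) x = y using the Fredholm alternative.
(I - K) is invertible (det(I - K) = 27 ≠ 0), so for every y in C^3 the equation (I - K) x = y has a unique solution.

K has rank 2 and factors as K = U V^T = u1 v1^T + u2 v2^T with u1 = (0, -1, -3), v1 = (-2, 0, -3), u2 = (-2, 3, 3), v2 = (-1, 1, 0) (multiplying out reproduces the displayed K). The nonzero eigenvalues of U V^T coincide with those of the 2 x 2 matrix G = V^T U = [[v1·u1, v1·u2], [v2·u1, v2·u2]] = [[9, -5], [-1, 5]], and by the Sylvester determinant identity det(I_3 - U V^T) = det(I_2 - V^T U) = det([[-8, 5], [1, -4]]) = (-8)(-4) - (5)(1) = 27. (Direct check: I - K =
[[-1, 2, 0],
 [1, -2, -3],
 [-3, -3, -8]]
has determinant 27.) The finite-dimensional Fredholm alternative says: either (I - K) is invertible, or ker(I - K) ≠ {0} and then range(I - K) = ker((I - K)^*)^⊥, with dim ker(I - K) = dim ker((I - K)^*). Since det(I - K) ≠ 0, 1 is not an eigenvalue of K and ker(I - K) = {0}, so we are in the first case: for every y there is a unique x = (I - K)^(-1) y. (Explicitly, by the Woodbury identity, (I - U V^T)^(-1) = I + U (I_2 - G)^(-1) V^T.)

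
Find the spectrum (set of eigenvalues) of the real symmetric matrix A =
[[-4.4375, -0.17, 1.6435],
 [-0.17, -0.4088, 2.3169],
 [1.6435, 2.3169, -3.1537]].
sigma(A) ≈ {-6, -3, 1}

A is real symmetric, so its spectrum consists of real eigenvalues. Expanding the characteristic polynomial of the displayed matrix gives
  det(λ I - A) = p(λ) = λ^3 + (8)λ^2 + (9)λ + (-18).
Solving p(λ) = 0 yields eigenvalues ≈ -6, -3, 1. (A is shown rounded to 4 decimals, so these recover the underlying integer eigenvalues to within that precision.)
Verification: the trace of A = -8 equals the sum of eigenvalues -8, and det(A) ≈ 18.0003 matches the eigenvalue product 18.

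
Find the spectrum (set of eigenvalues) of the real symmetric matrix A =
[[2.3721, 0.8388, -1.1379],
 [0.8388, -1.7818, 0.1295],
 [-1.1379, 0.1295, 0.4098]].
sigma(A) ≈ {-2, 0, 3}

A is real symmetric, so its spectrum consists of real eigenvalues. Expanding the characteristic polynomial of the displayed matrix gives
  det(λ I - A) = p(λ) = λ^3 + (-1)λ^2 + (-6)λ + (0).
Solving p(λ) = 0 yields eigenvalues ≈ -2, 0, 3. (A is shown rounded to 4 decimals, so these recover the underlying integer eigenvalues to within that precision.)
Verification: the trace of A = 1 equals the sum of eigenvalues 1, and det(A) ≈ -0.0003 matches the eigenvalue product 0.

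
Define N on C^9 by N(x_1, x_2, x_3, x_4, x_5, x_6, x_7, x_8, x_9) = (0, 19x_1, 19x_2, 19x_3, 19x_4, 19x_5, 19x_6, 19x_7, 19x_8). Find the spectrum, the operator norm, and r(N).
sigma(N) = {0}; ||N|| = 19; r(N) = 0. (N is nilpotent with N^9 = 0.)

On C^9, N is a strictly lower-triangular matrix with 19 on the subdiagonal and zeros elsewhere, so its characteristic polynomial is lambda^9 and every eigenvalue is 0: sigma(N) = {0}. For the operator norm, N e_i = 19e_{i+1} for i = 1, ..., 8 and N e_9 = 0, so the singular values of N are 19 (with multiplicity 8) and 0; hence ||N|| = 19. The spectral radius r(N) = max|lambda| = 0. Note ||N|| > r(N) — characteristic of non-normal nilpotent operators. Indeed N^9 = 0.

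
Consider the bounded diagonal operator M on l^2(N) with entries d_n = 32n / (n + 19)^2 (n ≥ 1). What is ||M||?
||M|| = 8/19 (attained at n = 19)

For M diagonal, ||M|| = sup_n |d_n|. Treat f(x) = 32x / (x + 19)^2 for real x > 0. By the quotient rule, f'(x) = 32(19 - x)/(x + 19)^3, which is positive for x < 19 and negative for x > 19. So f has a unique maximum at x = 19, and since 19 is a positive integer, the supremum over n ≥ 1 is attained at n = 19: d_19 = 32·19/(19 + 19)^2 = 32·19/1444 = 8/19. Hence ||M|| = 8/19.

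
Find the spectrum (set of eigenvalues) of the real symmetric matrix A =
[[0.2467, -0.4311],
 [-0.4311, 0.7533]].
sigma(A) ≈ {0, 1}

A is real symmetric, so its spectrum consists of real eigenvalues. Expanding the characteristic polynomial of the displayed matrix gives
  det(λ I - A) = p(λ) = λ^2 + (-1)λ + (0).
Solving p(λ) = 0 yields eigenvalues ≈ 0, 1. (A is shown rounded to 4 decimals, so these recover the underlying integer eigenvalues to within that precision.)
Verification: the trace of A = 1 equals the sum of eigenvalues 1, and det(A) ≈ -0.0000 matches the eigenvalue product 0.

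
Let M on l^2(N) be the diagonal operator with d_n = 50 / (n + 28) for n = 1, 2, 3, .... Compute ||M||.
||M|| = 50/29 (attained at n = 1)

For M diagonal, ||M|| = sup_n |d_n| = sup_n 50/(n + 28). This is positive and strictly decreasing in n, so the supremum is attained at n = 1: d_1 = 50/(1 + 28) = 50/29. Hence ||M|| = 50/29.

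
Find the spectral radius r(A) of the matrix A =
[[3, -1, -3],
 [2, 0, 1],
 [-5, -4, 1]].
r(A) ≈ 6.1255

The eigenvalues of A are the roots of its characteristic polynomial. With M = A (coefficients from the trace, the sum of principal 2x2 minors, and det A):
  p(λ) = det(λ I - M) = λ^3 - 4λ^2 - 6λ - 43.
No integer candidate from the rational root theorem (±divisors of 43) is a root, so the roots are irrational. The cubic discriminant is Δ = -78067 < 0, so there is one real root and a complex-conjugate pair. p(6) = -7 and p(7) = 62 have opposite signs, so a root lies in (6, 7); Newton's method refines it to λ ≈ 6.1255. Dividing out (λ - (6.1255)) leaves approximately λ^2 + 2.1255λ + 7.0198. For λ^2 + 2.1255λ + 7.0198 the discriminant is -23.5615. It is negative, so the remaining roots are the complex-conjugate pair λ ≈ -1.0628 ± 2.427i. Their product equals the constant term, so |λ|^2 ≈ 7.0198 and |λ| ≈ 2.6495.
Thus the eigenvalues (to 4 decimals) are 6.1255 (modulus 6.1255); -1.0628 ± 2.427i (modulus 2.6495). The spectral radius is the largest modulus: r(A) ≈ 6.1255. (Cross-check: r(A) ≤ ||A||_2 ≈ 7.111; equality holds whenever A is normal, though it can also hold for some non-normal A.)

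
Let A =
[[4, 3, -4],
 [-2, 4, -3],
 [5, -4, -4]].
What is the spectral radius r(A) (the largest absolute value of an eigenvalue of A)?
r(A) ≈ 5.6534

The eigenvalues of A are the roots of its characteristic polynomial. With M = A (coefficients from the trace, the sum of principal 2x2 minors, and det A):
  p(λ) = det(λ I - M) = λ^3 - 4λ^2 - 2λ + 133.
No integer candidate from the rational root theorem (±divisors of 133) is a root, so the roots are irrational. The cubic discriminant is Δ = -424307 < 0, so there is one real root and a complex-conjugate pair. p(-5) = -82 and p(-4) = 13 have opposite signs, so a root lies in (-5, -4); Newton's method refines it to λ ≈ -4.1613. Dividing out (λ - (-4.1613)) leaves approximately λ^2 - 8.1613λ + 31.9613. For λ^2 - 8.1613λ + 31.9613 the discriminant is -61.2389. It is negative, so the remaining roots are the complex-conjugate pair λ ≈ 4.0806 ± 3.9128i. Their product equals the constant term, so |λ|^2 ≈ 31.9613 and |λ| ≈ 5.6534.
Thus the eigenvalues (to 4 decimals) are -4.1613 (modulus 4.1613); 4.0806 ± 3.9128i (modulus 5.6534). The spectral radius is the largest modulus: r(A) ≈ 5.6534. (Cross-check: r(A) ≤ ||A||_2 ≈ 8.626; equality holds whenever A is normal, though it can also hold for some non-normal A.)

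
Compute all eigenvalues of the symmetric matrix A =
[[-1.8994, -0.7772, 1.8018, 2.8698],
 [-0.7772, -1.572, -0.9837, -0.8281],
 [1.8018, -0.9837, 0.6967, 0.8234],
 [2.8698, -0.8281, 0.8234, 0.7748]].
sigma(A) ≈ {-4, -2, 0, 4}

A is real symmetric, so its spectrum consists of real eigenvalues. Expanding the characteristic polynomial of the displayed matrix gives
  det(λ I - A) = p(λ) = λ^4 + (2)λ^3 + (-16)λ^2 + (-32)λ + (0).
Solving p(λ) = 0 yields eigenvalues ≈ -4, -2, 0, 4. (A is shown rounded to 4 decimals, so these recover the underlying integer eigenvalues to within that precision.)
Verification: the trace of A = -2 equals the sum of eigenvalues -2, and det(A) ≈ -0.0008 matches the eigenvalue product 0.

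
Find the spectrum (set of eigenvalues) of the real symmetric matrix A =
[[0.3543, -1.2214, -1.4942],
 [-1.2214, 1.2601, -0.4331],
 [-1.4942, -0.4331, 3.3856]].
sigma(A) ≈ {-1, 2, 4}

A is real symmetric, so its spectrum consists of real eigenvalues. Expanding the characteristic polynomial of the displayed matrix gives
  det(λ I - A) = p(λ) = λ^3 + (-5)λ^2 + (2)λ + (8).
Solving p(λ) = 0 yields eigenvalues ≈ -1, 2, 4. (A is shown rounded to 4 decimals, so these recover the underlying integer eigenvalues to within that precision.)
Verification: the trace of A = 5 equals the sum of eigenvalues 5, and det(A) ≈ -7.9998 matches the eigenvalue product -8.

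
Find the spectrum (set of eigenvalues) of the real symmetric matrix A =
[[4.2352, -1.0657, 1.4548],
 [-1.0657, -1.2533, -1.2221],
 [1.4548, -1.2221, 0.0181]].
sigma(A) ≈ {-2, 0, 5}

A is real symmetric, so its spectrum consists of real eigenvalues. Expanding the characteristic polynomial of the displayed matrix gives
  det(λ I - A) = p(λ) = λ^3 + (-3)λ^2 + (-10)λ + (0).
Solving p(λ) = 0 yields eigenvalues ≈ -2, 0, 5. (A is shown rounded to 4 decimals, so these recover the underlying integer eigenvalues to within that precision.)
Verification: the trace of A = 3 equals the sum of eigenvalues 3, and det(A) ≈ -0.0000 matches the eigenvalue product 0.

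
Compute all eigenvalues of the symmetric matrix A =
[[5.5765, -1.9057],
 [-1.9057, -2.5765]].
sigma(A) ≈ {-3, 6}

A is real symmetric, so its spectrum consists of real eigenvalues. Expanding the characteristic polynomial of the displayed matrix gives
  det(λ I - A) = p(λ) = λ^2 + (-3)λ + (-18).
Solving p(λ) = 0 yields eigenvalues ≈ -3, 6. (A is shown rounded to 4 decimals, so these recover the underlying integer eigenvalues to within that precision.)
Verification: the trace of A = 3 equals the sum of eigenvalues 3, and det(A) ≈ -17.9995 matches the eigenvalue product -18.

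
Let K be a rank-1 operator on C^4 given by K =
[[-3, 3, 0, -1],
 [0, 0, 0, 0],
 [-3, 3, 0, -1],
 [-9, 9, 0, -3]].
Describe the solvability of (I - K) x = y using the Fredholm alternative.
(I - K) is invertible (det(I - K) = 7 ≠ 0), so for every y in C^4 the equation (I - K) x = y has a unique solution.

K has rank 1, so it is an outer product K = u v^T: every row of K is a multiple of one row vector. Reading off the entries, u = (-1, 0, -1, -3) and v = (3, -3, 0, 1) (row i of K equals u_i·v^T). A rank-one matrix u v^T satisfies K u = u (v·u) and kills the (3)-dimensional subspace v^⊥, so its characteristic polynomial is lambda^3 (lambda - v·u) with v·u = tr K = -6. Hence the eigenvalues of I - K are 1 (multiplicity 3) and 1 - (-6) = 7, so det(I - K) = 7. (Direct check: I - K =
[[4, -3, 0, 1],
 [0, 1, 0, 0],
 [3, -3, 1, 1],
 [9, -9, 0, 4]]
has determinant 7.) The finite-dimensional Fredholm alternative says: either (I - K) is invertible, or ker(I - K) ≠ {0} and then range(I - K) = ker((I - K)^*)^⊥, with dim ker(I - K) = dim ker((I - K)^*). Since det(I - K) ≠ 0, 1 is not an eigenvalue of K and ker(I - K) = {0}, so we are in the first case: for every y there is a unique x = (I - K)^(-1) y. Explicitly, by the Sherman–Morrison formula, (I - u v^T)^(-1) = I + u v^T/(1 - v·u), i.e. (I - K)^(-1) = I + K/(7).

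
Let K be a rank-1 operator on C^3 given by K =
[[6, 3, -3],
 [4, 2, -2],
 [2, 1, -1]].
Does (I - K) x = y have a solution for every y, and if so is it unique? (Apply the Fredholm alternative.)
(I - K) is invertible (det(I - K) = -6 ≠ 0), so for every y in C^3 the equation (I - K) x = y has a unique solution.

K has rank 1, so it is an outer product K = u v^T: every row of K is a multiple of one row vector. Reading off the entries, u = (3, 2, 1) and v = (2, 1, -1) (row i of K equals u_i·v^T). A rank-one matrix u v^T satisfies K u = u (v·u) and kills the (2)-dimensional subspace v^⊥, so its characteristic polynomial is lambda^2 (lambda - v·u) with v·u = tr K = 7. Hence the eigenvalues of I - K are 1 (multiplicity 2) and 1 - (7) = -6, so det(I - K) = -6. (Direct check: I - K =
[[-5, -3, 3],
 [-4, -1, 2],
 [-2, -1, 2]]
has determinant -6.) The finite-dimensional Fredholm alternative says: either (I - K) is invertible, or ker(I - K) ≠ {0} and then range(I - K) = ker((I - K)^*)^⊥, with dim ker(I - K) = dim ker((I - K)^*). Since det(I - K) ≠ 0, 1 is not an eigenvalue of K and ker(I - K) = {0}, so we are in the first case: for every y there is a unique x = (I - K)^(-1) y. Explicitly, by the Sherman–Morrison formula, (I - u v^T)^(-1) = I + u v^T/(1 - v·u), i.e. (I - K)^(-1) = I + K/(-6).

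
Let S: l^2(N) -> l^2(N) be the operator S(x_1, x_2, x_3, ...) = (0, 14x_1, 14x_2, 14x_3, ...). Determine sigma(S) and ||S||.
sigma(S) = closed disk {z in C : |z| ≤ 14}; ||S|| = 14

Note S = 14·U where U is the unit right shift (U x)_k = x_{k-1} (with x_0 := 0); so ||S|| = 14||U|| and sigma(S) = 14·sigma(U). ||S x||^2 = sum_{k≥1} |14x_k|^2 = 196||x||^2, so ||S|| = 14 and sigma(S) ⊂ {|z| ≤ 14}. For any |lambda| < 14, the equation (S - lambda I) x = 0 forces x_1 = 0, then 14x_k = lambda x_{k+1} ⇒ x = 0, so S has no eigenvalues. But (S - lambda I) is not surjective for |lambda| < 14: solving (S - lambda I) x = e_1 would require x_n proportional to (lambda/14)^(-n), which is not in l^2. So every |lambda| < 14 lies in the residual spectrum. The boundary |lambda| = 14 is in the approximate point spectrum (the spectrum is closed). Hence sigma(S) is the closed disk of radius 14.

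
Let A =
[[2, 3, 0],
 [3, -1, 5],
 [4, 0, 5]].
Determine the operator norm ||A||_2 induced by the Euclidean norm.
||A||_2 ≈ 8.7245 (= sqrt(largest eigenvalue of A^T A))

||A||_2 = sigma_max(A) = sqrt(lambda_max(A^T A)). Form the symmetric matrix M = A^T A =
[[29, 3, 35],
 [3, 10, -5],
 [35, -5, 50]].
Its characteristic polynomial (trace, sum of principal 2x2 minors, determinant of M give the coefficients) is
  p(λ) = det(λ I - M) = λ^3 - 89λ^2 + 981λ - 25.
No integer candidate from the rational root theorem (±divisors of 25) is a root, so the roots are irrational. The cubic discriminant is Δ = 3815332192 > 0, so there are three distinct real roots. p(0) = -25 and p(1) = 868 have opposite signs, so a root lies in (0, 1); Newton's method refines it to λ ≈ 0.0255. p(12) = 659 and p(13) = -116 have opposite signs, so a root lies in (12, 13); Newton's method refines it to λ ≈ 12.8583. p(76) = -557 and p(77) = 4364 have opposite signs, so a root lies in (76, 77); Newton's method refines it to λ ≈ 76.1161. Check (Vieta): the three roots sum to 89, matching tr M = 89.
So the eigenvalues of A^T A are ≈ 0.0255, 12.8583, 76.1161 (all ≥ 0, as they must be for A^T A). The largest is λ_max ≈ 76.1161, hence ||A||_2 = sqrt(λ_max) ≈ 8.7245.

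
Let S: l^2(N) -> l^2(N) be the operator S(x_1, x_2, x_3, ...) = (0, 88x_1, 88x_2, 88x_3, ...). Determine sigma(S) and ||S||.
sigma(S) = closed disk {z in C : |z| ≤ 88}; ||S|| = 88

Note S = 88·U where U is the unit right shift (U x)_k = x_{k-1} (with x_0 := 0); so ||S|| = 88||U|| and sigma(S) = 88·sigma(U). ||S x||^2 = sum_{k≥1} |88x_k|^2 = 7744||x||^2, so ||S|| = 88 and sigma(S) ⊂ {|z| ≤ 88}. For any |lambda| < 88, the equation (S - lambda I) x = 0 forces x_1 = 0, then 88x_k = lambda x_{k+1} ⇒ x = 0, so S has no eigenvalues. But (S - lambda I) is not surjective for |lambda| < 88: solving (S - lambda I) x = e_1 would require x_n proportional to (lambda/88)^(-n), which is not in l^2. So every |lambda| < 88 lies in the residual spectrum. The boundary |lambda| = 88 is in the approximate point spectrum (the spectrum is closed). Hence sigma(S) is the closed disk of radius 88.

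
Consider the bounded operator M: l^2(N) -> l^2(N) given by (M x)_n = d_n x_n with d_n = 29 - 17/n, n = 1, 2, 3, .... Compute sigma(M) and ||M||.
sigma(M) = {29 - 17/n : n ≥ 1} ∪ {29}; ||M|| = 29

A bounded diagonal operator on l^2 with diagonal entries d_n has spectrum equal to the closure of {d_n : n ≥ 1}: every d_n is an eigenvalue (with eigenvector e_n), so {d_n} ⊂ sigma(M); the spectrum is closed, so its closure is too; and for lambda not in the closure, (M - lambda I) has bounded inverse (the diagonal entries 1/(d_n - lambda) are bounded). For our sequence d_n = 29 - 17/n, n = 1, 2, 3, ...:
  - {d_n} = {29 - 17/n : n ≥ 1}; the only limit point is 29
  - closure = {29 - 17/n : n ≥ 1} ∪ {29}
For the norm: a diagonal operator has ||M|| = sup_n |d_n|. Here d_n = 29 - 17/n increases monotonically from d_1 = 12 toward 29, with all terms in [12, 29); so sup_n |d_n| = 29 (the supremum is the limit, not attained). So ||M|| = 29.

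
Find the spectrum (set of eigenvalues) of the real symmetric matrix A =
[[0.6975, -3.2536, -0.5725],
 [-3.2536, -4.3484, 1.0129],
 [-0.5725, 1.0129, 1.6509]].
sigma(A) ≈ {-6, 1, 3}

A is real symmetric, so its spectrum consists of real eigenvalues. Expanding the characteristic polynomial of the displayed matrix gives
  det(λ I - A) = p(λ) = λ^3 + (2)λ^2 + (-21)λ + (18).
Solving p(λ) = 0 yields eigenvalues ≈ -6, 1, 3. (A is shown rounded to 4 decimals, so these recover the underlying integer eigenvalues to within that precision.)
Verification: the trace of A = -2 equals the sum of eigenvalues -2, and det(A) ≈ -18.0004 matches the eigenvalue product -18.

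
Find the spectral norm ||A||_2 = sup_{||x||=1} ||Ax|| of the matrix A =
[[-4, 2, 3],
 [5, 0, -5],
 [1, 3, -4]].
||A||_2 ≈ 9.3387 (= sqrt(largest eigenvalue of A^T A))

||A||_2 = sigma_max(A) = sqrt(lambda_max(A^T A)). Form the symmetric matrix M = A^T A =
[[42, -5, -41],
 [-5, 13, -6],
 [-41, -6, 50]].
Its characteristic polynomial (trace, sum of principal 2x2 minors, determinant of M give the coefficients) is
  p(λ) = det(λ I - M) = λ^3 - 105λ^2 + 1554λ - 225.
No integer candidate from the rational root theorem (±divisors of 225) is a root, so the roots are irrational. The cubic discriminant is Δ = 11230940169 > 0, so there are three distinct real roots. p(0) = -225 and p(1) = 1225 have opposite signs, so a root lies in (0, 1); Newton's method refines it to λ ≈ 0.1462. p(17) = 761 and p(18) = -441 have opposite signs, so a root lies in (17, 18); Newton's method refines it to λ ≈ 17.6431. p(87) = -1269 and p(88) = 4879 have opposite signs, so a root lies in (87, 88); Newton's method refines it to λ ≈ 87.2107. Check (Vieta): the three roots sum to 105, matching tr M = 105.
So the eigenvalues of A^T A are ≈ 0.1462, 17.6431, 87.2107 (all ≥ 0, as they must be for A^T A). The largest is λ_max ≈ 87.2107, hence ||A||_2 = sqrt(λ_max) ≈ 9.3387.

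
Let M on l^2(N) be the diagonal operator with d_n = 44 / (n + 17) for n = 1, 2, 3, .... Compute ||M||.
||M|| = 22/9 (attained at n = 1)

For M diagonal, ||M|| = sup_n |d_n| = sup_n 44/(n + 17). This is positive and strictly decreasing in n, so the supremum is attained at n = 1: d_1 = 44/(1 + 17) = 22/9. Hence ||M|| = 22/9.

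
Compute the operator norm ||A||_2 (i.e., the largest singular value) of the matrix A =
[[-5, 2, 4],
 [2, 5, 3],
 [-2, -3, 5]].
||A||_2 ≈ 8.2038 (= sqrt(largest eigenvalue of A^T A))

||A||_2 = sigma_max(A) = sqrt(lambda_max(A^T A)). Form the symmetric matrix M = A^T A =
[[33, 6, -24],
 [6, 38, 8],
 [-24, 8, 50]].
Its characteristic polynomial (trace, sum of principal 2x2 minors, determinant of M give the coefficients) is
  p(λ) = det(λ I - M) = λ^3 - 121λ^2 + 4128λ - 34596.
No integer candidate from the rational root theorem (±divisors of 34596) is a root, so the roots are irrational. The cubic discriminant is Δ = 1691060544 > 0, so there are three distinct real roots. p(12) = -756 and p(13) = 816 have opposite signs, so a root lies in (12, 13); Newton's method refines it to λ ≈ 12.4677. p(41) = 172 and p(42) = -576 have opposite signs, so a root lies in (41, 42); Newton's method refines it to λ ≈ 41.2292. p(67) = -426 and p(68) = 1036 have opposite signs, so a root lies in (67, 68); Newton's method refines it to λ ≈ 67.3031. Check (Vieta): the three roots sum to 121, matching tr M = 121.
So the eigenvalues of A^T A are ≈ 12.4677, 41.2292, 67.3031 (all ≥ 0, as they must be for A^T A). The largest is λ_max ≈ 67.3031, hence ||A||_2 = sqrt(λ_max) ≈ 8.2038.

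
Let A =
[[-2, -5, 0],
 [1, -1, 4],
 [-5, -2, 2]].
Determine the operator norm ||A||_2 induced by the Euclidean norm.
||A||_2 ≈ 7.2154 (= sqrt(largest eigenvalue of A^T A))

||A||_2 = sigma_max(A) = sqrt(lambda_max(A^T A)). Form the symmetric matrix M = A^T A =
[[30, 19, -6],
 [19, 30, -8],
 [-6, -8, 20]].
Its characteristic polynomial (trace, sum of principal 2x2 minors, determinant of M give the coefficients) is
  p(λ) = det(λ I - M) = λ^3 - 80λ^2 + 1639λ - 9604.
No integer candidate from the rational root theorem (±divisors of 9604) is a root, so the roots are irrational. The cubic discriminant is Δ = 88524532 > 0, so there are three distinct real roots. p(10) = -214 and p(11) = 76 have opposite signs, so a root lies in (10, 11); Newton's method refines it to λ ≈ 10.7032. p(17) = 52 and p(18) = -190 have opposite signs, so a root lies in (17, 18); Newton's method refines it to λ ≈ 17.2355. p(52) = -88 and p(53) = 1420 have opposite signs, so a root lies in (52, 53); Newton's method refines it to λ ≈ 52.0613. Check (Vieta): the three roots sum to 80, matching tr M = 80.
So the eigenvalues of A^T A are ≈ 10.7032, 17.2355, 52.0613 (all ≥ 0, as they must be for A^T A). The largest is λ_max ≈ 52.0613, hence ||A||_2 = sqrt(λ_max) ≈ 7.2154.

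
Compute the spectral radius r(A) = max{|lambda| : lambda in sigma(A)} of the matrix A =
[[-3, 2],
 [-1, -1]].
r(A) = sqrt(5) ≈ 2.2361

The eigenvalues of A are the roots of its characteristic polynomial. With M = A (coefficients from the trace and determinant):
  p(λ) = det(λ I - M) = λ^2 + 4λ + 5.
For λ^2 + 4λ + 5 the discriminant is -4. It is negative, so the roots are the complex-conjugate pair λ = -2 ± (sqrt(4)/2) i ≈ -2 ± 1i. For a conjugate pair the product of the roots equals the constant term, so |λ|^2 = 5 and |λ| = sqrt(5) ≈ 2.2361.
Thus the eigenvalues (to 4 decimals) are -2 ± 1i (modulus 2.2361). The spectral radius is the largest modulus: r(A) = sqrt(5) ≈ 2.2361. (Cross-check: r(A) ≤ ||A||_2 ≈ 3.618; equality holds whenever A is normal, though it can also hold for some non-normal A.)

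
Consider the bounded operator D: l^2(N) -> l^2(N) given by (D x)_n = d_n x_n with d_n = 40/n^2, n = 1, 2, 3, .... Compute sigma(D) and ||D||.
sigma(D) = {40/n^2 : n ≥ 1} ∪ {0}; ||D|| = 40

A bounded diagonal operator on l^2 with diagonal entries d_n has spectrum equal to the closure of {d_n : n ≥ 1}: every d_n is an eigenvalue (with eigenvector e_n), so {d_n} ⊂ sigma(D); the spectrum is closed, so its closure is too; and for lambda not in the closure, (D - lambda I) has bounded inverse (the diagonal entries 1/(d_n - lambda) are bounded). For our sequence d_n = 40/n^2, n = 1, 2, 3, ...:
  - {d_n} = {40/n^2 : n ≥ 1}; the only limit point is 0
  - closure = {40/n^2 : n ≥ 1} ∪ {0}
For the norm: a diagonal operator has ||D|| = sup_n |d_n|. Here d_n = 40/n^2 is positive and decreasing, so sup_n |d_n| = d_1 = 40. So ||D|| = 40.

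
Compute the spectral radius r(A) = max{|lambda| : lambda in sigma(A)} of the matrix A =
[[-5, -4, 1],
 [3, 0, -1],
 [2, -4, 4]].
r(A) ≈ 4.7621

The eigenvalues of A are the roots of its characteristic polynomial. With M = A (coefficients from the trace, the sum of principal 2x2 minors, and det A):
  p(λ) = det(λ I - M) = λ^3 + λ^2 - 14λ - 64.
No integer candidate from the rational root theorem (±divisors of 64) is a root, so the roots are irrational. The cubic discriminant is Δ = -83036 < 0, so there is one real root and a complex-conjugate pair. p(4) = -40 and p(5) = 16 have opposite signs, so a root lies in (4, 5); Newton's method refines it to λ ≈ 4.7621. Dividing out (λ - (4.7621)) leaves approximately λ^2 + 5.7621λ + 13.4395. For λ^2 + 5.7621λ + 13.4395 the discriminant is -20.5564. It is negative, so the remaining roots are the complex-conjugate pair λ ≈ -2.881 ± 2.267i. Their product equals the constant term, so |λ|^2 ≈ 13.4395 and |λ| ≈ 3.666.
Thus the eigenvalues (to 4 decimals) are 4.7621 (modulus 4.7621); -2.881 ± 2.267i (modulus 3.666). The spectral radius is the largest modulus: r(A) ≈ 4.7621. (Cross-check: r(A) ≤ ||A||_2 ≈ 7.2811; equality holds whenever A is normal, though it can also hold for some non-normal A.)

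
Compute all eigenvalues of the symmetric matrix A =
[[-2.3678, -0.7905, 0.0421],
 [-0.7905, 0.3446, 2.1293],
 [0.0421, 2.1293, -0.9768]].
sigma(A) ≈ {-3, -2, 2}

A is real symmetric, so its spectrum consists of real eigenvalues. Expanding the characteristic polynomial of the displayed matrix gives
  det(λ I - A) = p(λ) = λ^3 + (3)λ^2 + (-4)λ + (-12).
Solving p(λ) = 0 yields eigenvalues ≈ -3, -2, 2. (A is shown rounded to 4 decimals, so these recover the underlying integer eigenvalues to within that precision.)
Verification: the trace of A = -3 equals the sum of eigenvalues -3, and det(A) ≈ 12.0005 matches the eigenvalue product 12.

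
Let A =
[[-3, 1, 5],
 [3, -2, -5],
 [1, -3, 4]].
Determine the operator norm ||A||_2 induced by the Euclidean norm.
||A||_2 ≈ 8.858 (= sqrt(largest eigenvalue of A^T A))

||A||_2 = sigma_max(A) = sqrt(lambda_max(A^T A)). Form the symmetric matrix M = A^T A =
[[19, -12, -26],
 [-12, 14, 3],
 [-26, 3, 66]].
Its characteristic polynomial (trace, sum of principal 2x2 minors, determinant of M give the coefficients) is
  p(λ) = det(λ I - M) = λ^3 - 99λ^2 + 1615λ - 289.
No integer candidate from the rational root theorem (±divisors of 289) is a root, so the roots are irrational. The cubic discriminant is Δ = 8421880784 > 0, so there are three distinct real roots. p(0) = -289 and p(1) = 1228 have opposite signs, so a root lies in (0, 1); Newton's method refines it to λ ≈ 0.181. p(20) = 411 and p(21) = -772 have opposite signs, so a root lies in (20, 21); Newton's method refines it to λ ≈ 20.3547. p(78) = -2083 and p(79) = 2476 have opposite signs, so a root lies in (78, 79); Newton's method refines it to λ ≈ 78.4643. Check (Vieta): the three roots sum to 99, matching tr M = 99.
So the eigenvalues of A^T A are ≈ 0.181, 20.3547, 78.4643 (all ≥ 0, as they must be for A^T A). The largest is λ_max ≈ 78.4643, hence ||A||_2 = sqrt(λ_max) ≈ 8.858.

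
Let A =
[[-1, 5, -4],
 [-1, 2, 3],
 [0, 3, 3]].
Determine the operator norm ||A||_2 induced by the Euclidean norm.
||A||_2 ≈ 6.512 (= sqrt(largest eigenvalue of A^T A))

||A||_2 = sigma_max(A) = sqrt(lambda_max(A^T A)). Form the symmetric matrix M = A^T A =
[[2, -7, 1],
 [-7, 38, -5],
 [1, -5, 34]].
Its characteristic polynomial (trace, sum of principal 2x2 minors, determinant of M give the coefficients) is
  p(λ) = det(λ I - M) = λ^3 - 74λ^2 + 1361λ - 900.
No integer candidate from the rational root theorem (±divisors of 900) is a root, so the roots are irrational. The cubic discriminant is Δ = 210164672 > 0, so there are three distinct real roots. p(0) = -900 and p(1) = 388 have opposite signs, so a root lies in (0, 1); Newton's method refines it to λ ≈ 0.6867. p(30) = 330 and p(31) = -32 have opposite signs, so a root lies in (30, 31); Newton's method refines it to λ ≈ 30.9074. p(42) = -186 and p(43) = 304 have opposite signs, so a root lies in (42, 43); Newton's method refines it to λ ≈ 42.4059. Check (Vieta): the three roots sum to 74, matching tr M = 74.
So the eigenvalues of A^T A are ≈ 0.6867, 30.9074, 42.4059 (all ≥ 0, as they must be for A^T A). The largest is λ_max ≈ 42.4059, hence ||A||_2 = sqrt(λ_max) ≈ 6.512.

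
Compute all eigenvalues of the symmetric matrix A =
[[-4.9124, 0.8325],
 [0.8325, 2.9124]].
sigma(A) ≈ {-5, 3}

A is real symmetric, so its spectrum consists of real eigenvalues. Expanding the characteristic polynomial of the displayed matrix gives
  det(λ I - A) = p(λ) = λ^2 + (2)λ + (-15).
Solving p(λ) = 0 yields eigenvalues ≈ -5, 3. (A is shown rounded to 4 decimals, so these recover the underlying integer eigenvalues to within that precision.)
Verification: the trace of A = -2 equals the sum of eigenvalues -2, and det(A) ≈ -14.9999 matches the eigenvalue product -15.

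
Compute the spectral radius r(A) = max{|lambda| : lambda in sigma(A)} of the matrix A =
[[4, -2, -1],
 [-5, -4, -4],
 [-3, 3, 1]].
r(A) ≈ 5.1969

The eigenvalues of A are the roots of its characteristic polynomial. With M = A (coefficients from the trace, the sum of principal 2x2 minors, and det A):
  p(λ) = det(λ I - M) = λ^3 - λ^2 - 17λ - 25.
No integer candidate from the rational root theorem (±divisors of 25) is a root, so the roots are irrational. The cubic discriminant is Δ = -4684 < 0, so there is one real root and a complex-conjugate pair. p(5) = -10 and p(6) = 53 have opposite signs, so a root lies in (5, 6); Newton's method refines it to λ ≈ 5.1969. Dividing out (λ - (5.1969)) leaves approximately λ^2 + 4.1969λ + 4.8106. For λ^2 + 4.1969λ + 4.8106 the discriminant is -1.6286. It is negative, so the remaining roots are the complex-conjugate pair λ ≈ -2.0984 ± 0.6381i. Their product equals the constant term, so |λ|^2 ≈ 4.8106 and |λ| ≈ 2.1933.
Thus the eigenvalues (to 4 decimals) are 5.1969 (modulus 5.1969); -2.0984 ± 0.6381i (modulus 2.1933). The spectral radius is the largest modulus: r(A) ≈ 5.1969. (Cross-check: r(A) ≤ ||A||_2 ≈ 7.6799; equality holds whenever A is normal, though it can also hold for some non-normal A.)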